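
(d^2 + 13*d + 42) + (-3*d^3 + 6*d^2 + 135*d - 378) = -3*d^3 + 7*d^2 + 148*d - 336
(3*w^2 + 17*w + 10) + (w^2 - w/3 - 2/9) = 4*w^2 + 50*w/3 + 88/9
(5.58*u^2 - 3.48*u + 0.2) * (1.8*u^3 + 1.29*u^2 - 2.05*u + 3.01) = 10.044*u^5 + 0.9342*u^4 - 15.5682*u^3 + 24.1878*u^2 - 10.8848*u + 0.602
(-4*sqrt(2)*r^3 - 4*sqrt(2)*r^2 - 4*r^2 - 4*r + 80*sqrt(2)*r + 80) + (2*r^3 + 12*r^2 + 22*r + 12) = -4*sqrt(2)*r^3 + 2*r^3 - 4*sqrt(2)*r^2 + 8*r^2 + 18*r + 80*sqrt(2)*r + 92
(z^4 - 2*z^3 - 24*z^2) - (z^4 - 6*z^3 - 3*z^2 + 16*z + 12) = 4*z^3 - 21*z^2 - 16*z - 12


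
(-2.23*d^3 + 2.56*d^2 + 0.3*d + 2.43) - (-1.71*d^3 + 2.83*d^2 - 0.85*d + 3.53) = -0.52*d^3 - 0.27*d^2 + 1.15*d - 1.1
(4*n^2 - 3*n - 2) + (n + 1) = 4*n^2 - 2*n - 1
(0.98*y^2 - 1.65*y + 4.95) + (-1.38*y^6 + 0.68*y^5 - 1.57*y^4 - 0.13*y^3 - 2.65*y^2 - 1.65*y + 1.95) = -1.38*y^6 + 0.68*y^5 - 1.57*y^4 - 0.13*y^3 - 1.67*y^2 - 3.3*y + 6.9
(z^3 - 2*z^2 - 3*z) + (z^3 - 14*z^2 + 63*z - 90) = 2*z^3 - 16*z^2 + 60*z - 90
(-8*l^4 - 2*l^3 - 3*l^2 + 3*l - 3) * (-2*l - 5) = 16*l^5 + 44*l^4 + 16*l^3 + 9*l^2 - 9*l + 15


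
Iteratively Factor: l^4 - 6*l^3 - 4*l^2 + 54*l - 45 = (l - 5)*(l^3 - l^2 - 9*l + 9) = (l - 5)*(l + 3)*(l^2 - 4*l + 3) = (l - 5)*(l - 3)*(l + 3)*(l - 1)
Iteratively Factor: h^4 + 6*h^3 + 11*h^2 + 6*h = (h + 2)*(h^3 + 4*h^2 + 3*h) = (h + 2)*(h + 3)*(h^2 + h) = (h + 1)*(h + 2)*(h + 3)*(h)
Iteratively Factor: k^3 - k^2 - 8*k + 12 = (k - 2)*(k^2 + k - 6) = (k - 2)*(k + 3)*(k - 2)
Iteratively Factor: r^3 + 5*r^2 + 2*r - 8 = (r + 2)*(r^2 + 3*r - 4) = (r + 2)*(r + 4)*(r - 1)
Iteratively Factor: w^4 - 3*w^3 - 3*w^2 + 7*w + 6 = (w - 2)*(w^3 - w^2 - 5*w - 3) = (w - 3)*(w - 2)*(w^2 + 2*w + 1) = (w - 3)*(w - 2)*(w + 1)*(w + 1)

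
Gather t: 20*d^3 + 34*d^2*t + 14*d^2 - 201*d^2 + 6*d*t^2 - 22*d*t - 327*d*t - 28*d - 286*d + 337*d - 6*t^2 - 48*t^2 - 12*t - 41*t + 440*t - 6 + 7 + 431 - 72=20*d^3 - 187*d^2 + 23*d + t^2*(6*d - 54) + t*(34*d^2 - 349*d + 387) + 360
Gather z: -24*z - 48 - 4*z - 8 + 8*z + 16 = -20*z - 40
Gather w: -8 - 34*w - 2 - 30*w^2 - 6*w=-30*w^2 - 40*w - 10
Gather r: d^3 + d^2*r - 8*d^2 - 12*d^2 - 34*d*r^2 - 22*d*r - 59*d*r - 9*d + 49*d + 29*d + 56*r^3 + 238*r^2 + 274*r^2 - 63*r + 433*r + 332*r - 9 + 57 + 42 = d^3 - 20*d^2 + 69*d + 56*r^3 + r^2*(512 - 34*d) + r*(d^2 - 81*d + 702) + 90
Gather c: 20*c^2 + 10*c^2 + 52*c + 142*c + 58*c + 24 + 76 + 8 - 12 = 30*c^2 + 252*c + 96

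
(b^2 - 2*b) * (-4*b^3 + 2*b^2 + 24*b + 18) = -4*b^5 + 10*b^4 + 20*b^3 - 30*b^2 - 36*b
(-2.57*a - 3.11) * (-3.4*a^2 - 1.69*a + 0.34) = 8.738*a^3 + 14.9173*a^2 + 4.3821*a - 1.0574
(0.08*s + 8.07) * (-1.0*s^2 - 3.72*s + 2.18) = -0.08*s^3 - 8.3676*s^2 - 29.846*s + 17.5926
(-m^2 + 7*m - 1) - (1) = -m^2 + 7*m - 2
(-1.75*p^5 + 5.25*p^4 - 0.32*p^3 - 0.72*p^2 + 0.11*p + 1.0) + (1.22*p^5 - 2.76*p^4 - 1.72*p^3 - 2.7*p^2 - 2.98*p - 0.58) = -0.53*p^5 + 2.49*p^4 - 2.04*p^3 - 3.42*p^2 - 2.87*p + 0.42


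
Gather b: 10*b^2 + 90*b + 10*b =10*b^2 + 100*b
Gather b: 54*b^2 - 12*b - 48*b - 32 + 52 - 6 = 54*b^2 - 60*b + 14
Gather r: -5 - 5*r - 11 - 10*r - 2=-15*r - 18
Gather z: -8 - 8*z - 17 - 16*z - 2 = -24*z - 27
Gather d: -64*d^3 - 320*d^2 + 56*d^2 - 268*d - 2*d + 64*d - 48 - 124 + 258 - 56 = -64*d^3 - 264*d^2 - 206*d + 30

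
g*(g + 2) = g^2 + 2*g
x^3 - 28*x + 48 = (x - 4)*(x - 2)*(x + 6)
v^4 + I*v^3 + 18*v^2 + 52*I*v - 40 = (v - 5*I)*(v + 2*I)^3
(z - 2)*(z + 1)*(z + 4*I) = z^3 - z^2 + 4*I*z^2 - 2*z - 4*I*z - 8*I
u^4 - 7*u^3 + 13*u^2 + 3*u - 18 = (u - 3)^2*(u - 2)*(u + 1)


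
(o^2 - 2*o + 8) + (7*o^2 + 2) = 8*o^2 - 2*o + 10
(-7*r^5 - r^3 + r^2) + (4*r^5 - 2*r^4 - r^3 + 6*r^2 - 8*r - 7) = -3*r^5 - 2*r^4 - 2*r^3 + 7*r^2 - 8*r - 7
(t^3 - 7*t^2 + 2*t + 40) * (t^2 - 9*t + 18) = t^5 - 16*t^4 + 83*t^3 - 104*t^2 - 324*t + 720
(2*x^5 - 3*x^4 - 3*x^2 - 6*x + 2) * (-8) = -16*x^5 + 24*x^4 + 24*x^2 + 48*x - 16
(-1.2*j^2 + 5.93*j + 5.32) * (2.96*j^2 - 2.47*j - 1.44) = -3.552*j^4 + 20.5168*j^3 + 2.8281*j^2 - 21.6796*j - 7.6608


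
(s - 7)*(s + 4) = s^2 - 3*s - 28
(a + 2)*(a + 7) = a^2 + 9*a + 14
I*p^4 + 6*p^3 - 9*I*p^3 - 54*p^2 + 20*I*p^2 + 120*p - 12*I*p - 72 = (p - 6)*(p - 2)*(p - 6*I)*(I*p - I)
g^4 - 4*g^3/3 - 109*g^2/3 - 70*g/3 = g*(g - 7)*(g + 2/3)*(g + 5)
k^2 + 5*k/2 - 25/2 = (k - 5/2)*(k + 5)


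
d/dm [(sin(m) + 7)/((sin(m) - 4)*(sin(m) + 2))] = (-14*sin(m) + cos(m)^2 + 5)*cos(m)/((sin(m) - 4)^2*(sin(m) + 2)^2)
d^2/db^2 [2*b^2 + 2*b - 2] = 4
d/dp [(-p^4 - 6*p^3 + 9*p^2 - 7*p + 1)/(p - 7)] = (-3*p^4 + 16*p^3 + 135*p^2 - 126*p + 48)/(p^2 - 14*p + 49)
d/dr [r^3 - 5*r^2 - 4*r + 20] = 3*r^2 - 10*r - 4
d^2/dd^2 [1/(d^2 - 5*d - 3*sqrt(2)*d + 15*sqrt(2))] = 2*(-d^2 + 3*sqrt(2)*d + 5*d + (-2*d + 3*sqrt(2) + 5)^2 - 15*sqrt(2))/(d^2 - 5*d - 3*sqrt(2)*d + 15*sqrt(2))^3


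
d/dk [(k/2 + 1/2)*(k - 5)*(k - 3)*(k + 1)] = 2*k^3 - 9*k^2 + 11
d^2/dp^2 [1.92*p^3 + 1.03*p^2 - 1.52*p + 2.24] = 11.52*p + 2.06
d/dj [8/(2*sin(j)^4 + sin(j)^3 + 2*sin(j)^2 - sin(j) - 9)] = 8*(-8*sin(j)^3 - 3*sin(j)^2 - 4*sin(j) + 1)*cos(j)/(2*sin(j)^4 + sin(j)^3 + 2*sin(j)^2 - sin(j) - 9)^2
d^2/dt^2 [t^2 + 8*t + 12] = 2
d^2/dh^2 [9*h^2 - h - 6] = 18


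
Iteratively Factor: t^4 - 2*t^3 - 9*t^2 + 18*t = (t)*(t^3 - 2*t^2 - 9*t + 18) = t*(t - 2)*(t^2 - 9) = t*(t - 3)*(t - 2)*(t + 3)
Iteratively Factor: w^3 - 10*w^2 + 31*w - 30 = (w - 2)*(w^2 - 8*w + 15) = (w - 5)*(w - 2)*(w - 3)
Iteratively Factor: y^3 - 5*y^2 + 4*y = (y)*(y^2 - 5*y + 4) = y*(y - 4)*(y - 1)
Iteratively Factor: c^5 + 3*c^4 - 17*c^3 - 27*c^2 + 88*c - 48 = (c - 1)*(c^4 + 4*c^3 - 13*c^2 - 40*c + 48) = (c - 3)*(c - 1)*(c^3 + 7*c^2 + 8*c - 16) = (c - 3)*(c - 1)*(c + 4)*(c^2 + 3*c - 4) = (c - 3)*(c - 1)^2*(c + 4)*(c + 4)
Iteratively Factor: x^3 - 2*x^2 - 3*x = (x + 1)*(x^2 - 3*x) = (x - 3)*(x + 1)*(x)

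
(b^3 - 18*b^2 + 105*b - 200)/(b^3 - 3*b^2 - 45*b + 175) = (b - 8)/(b + 7)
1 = 1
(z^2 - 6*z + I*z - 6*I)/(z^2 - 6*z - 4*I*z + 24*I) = (z + I)/(z - 4*I)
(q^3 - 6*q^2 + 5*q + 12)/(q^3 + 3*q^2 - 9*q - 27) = (q^2 - 3*q - 4)/(q^2 + 6*q + 9)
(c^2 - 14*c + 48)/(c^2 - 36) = (c - 8)/(c + 6)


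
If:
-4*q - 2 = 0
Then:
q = -1/2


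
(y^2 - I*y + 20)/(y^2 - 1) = (y^2 - I*y + 20)/(y^2 - 1)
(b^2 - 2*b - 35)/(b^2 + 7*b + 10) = (b - 7)/(b + 2)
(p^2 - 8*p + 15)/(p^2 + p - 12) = (p - 5)/(p + 4)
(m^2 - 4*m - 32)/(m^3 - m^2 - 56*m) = (m + 4)/(m*(m + 7))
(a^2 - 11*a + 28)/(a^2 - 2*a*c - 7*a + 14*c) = (a - 4)/(a - 2*c)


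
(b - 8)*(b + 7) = b^2 - b - 56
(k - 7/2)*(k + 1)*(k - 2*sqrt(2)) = k^3 - 2*sqrt(2)*k^2 - 5*k^2/2 - 7*k/2 + 5*sqrt(2)*k + 7*sqrt(2)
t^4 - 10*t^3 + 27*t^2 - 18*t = t*(t - 6)*(t - 3)*(t - 1)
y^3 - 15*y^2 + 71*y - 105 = (y - 7)*(y - 5)*(y - 3)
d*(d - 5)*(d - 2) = d^3 - 7*d^2 + 10*d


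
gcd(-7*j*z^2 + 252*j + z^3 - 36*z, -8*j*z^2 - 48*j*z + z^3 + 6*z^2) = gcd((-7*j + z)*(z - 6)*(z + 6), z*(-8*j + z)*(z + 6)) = z + 6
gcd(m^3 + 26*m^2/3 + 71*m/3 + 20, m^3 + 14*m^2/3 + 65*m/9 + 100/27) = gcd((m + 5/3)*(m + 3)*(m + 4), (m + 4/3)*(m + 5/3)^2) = m + 5/3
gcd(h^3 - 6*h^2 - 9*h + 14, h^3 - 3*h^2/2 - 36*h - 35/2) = h - 7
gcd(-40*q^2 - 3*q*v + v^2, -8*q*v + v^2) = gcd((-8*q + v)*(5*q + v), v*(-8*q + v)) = 8*q - v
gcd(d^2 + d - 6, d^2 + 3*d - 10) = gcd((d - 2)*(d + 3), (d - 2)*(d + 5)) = d - 2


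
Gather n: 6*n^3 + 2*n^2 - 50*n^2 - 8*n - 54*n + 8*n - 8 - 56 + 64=6*n^3 - 48*n^2 - 54*n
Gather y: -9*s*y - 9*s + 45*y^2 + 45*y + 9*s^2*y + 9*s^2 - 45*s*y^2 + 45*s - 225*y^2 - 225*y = 9*s^2 + 36*s + y^2*(-45*s - 180) + y*(9*s^2 - 9*s - 180)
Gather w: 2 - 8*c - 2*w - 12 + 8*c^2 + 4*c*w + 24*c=8*c^2 + 16*c + w*(4*c - 2) - 10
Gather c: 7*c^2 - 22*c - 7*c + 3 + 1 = 7*c^2 - 29*c + 4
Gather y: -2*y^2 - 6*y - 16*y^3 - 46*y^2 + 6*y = -16*y^3 - 48*y^2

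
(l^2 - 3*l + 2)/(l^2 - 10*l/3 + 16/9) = 9*(l^2 - 3*l + 2)/(9*l^2 - 30*l + 16)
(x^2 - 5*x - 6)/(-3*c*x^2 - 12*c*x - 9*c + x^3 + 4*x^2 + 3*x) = (x - 6)/(-3*c*x - 9*c + x^2 + 3*x)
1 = 1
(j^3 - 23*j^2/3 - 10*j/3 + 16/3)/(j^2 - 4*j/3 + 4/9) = 3*(j^2 - 7*j - 8)/(3*j - 2)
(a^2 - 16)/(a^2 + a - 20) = (a + 4)/(a + 5)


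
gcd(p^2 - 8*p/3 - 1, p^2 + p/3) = p + 1/3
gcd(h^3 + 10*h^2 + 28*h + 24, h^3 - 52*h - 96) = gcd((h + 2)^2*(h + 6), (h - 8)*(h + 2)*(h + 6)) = h^2 + 8*h + 12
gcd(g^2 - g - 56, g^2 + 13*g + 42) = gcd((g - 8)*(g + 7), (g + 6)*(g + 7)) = g + 7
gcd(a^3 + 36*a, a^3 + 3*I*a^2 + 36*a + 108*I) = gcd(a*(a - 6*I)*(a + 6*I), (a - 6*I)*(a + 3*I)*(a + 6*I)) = a^2 + 36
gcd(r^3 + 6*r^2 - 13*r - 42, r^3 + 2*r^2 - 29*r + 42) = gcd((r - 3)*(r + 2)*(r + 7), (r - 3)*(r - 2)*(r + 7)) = r^2 + 4*r - 21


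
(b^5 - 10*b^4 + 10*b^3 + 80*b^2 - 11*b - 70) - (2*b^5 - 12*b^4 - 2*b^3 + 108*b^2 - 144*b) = -b^5 + 2*b^4 + 12*b^3 - 28*b^2 + 133*b - 70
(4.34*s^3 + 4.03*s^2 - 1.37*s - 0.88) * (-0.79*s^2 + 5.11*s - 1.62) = -3.4286*s^5 + 18.9937*s^4 + 14.6448*s^3 - 12.8341*s^2 - 2.2774*s + 1.4256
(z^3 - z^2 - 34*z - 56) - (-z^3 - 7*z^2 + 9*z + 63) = 2*z^3 + 6*z^2 - 43*z - 119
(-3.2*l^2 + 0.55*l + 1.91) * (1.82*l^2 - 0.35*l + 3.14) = -5.824*l^4 + 2.121*l^3 - 6.7643*l^2 + 1.0585*l + 5.9974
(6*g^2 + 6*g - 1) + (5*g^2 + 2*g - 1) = 11*g^2 + 8*g - 2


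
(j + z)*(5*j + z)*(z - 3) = 5*j^2*z - 15*j^2 + 6*j*z^2 - 18*j*z + z^3 - 3*z^2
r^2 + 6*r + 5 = (r + 1)*(r + 5)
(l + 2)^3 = l^3 + 6*l^2 + 12*l + 8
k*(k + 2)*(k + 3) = k^3 + 5*k^2 + 6*k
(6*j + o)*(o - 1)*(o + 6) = 6*j*o^2 + 30*j*o - 36*j + o^3 + 5*o^2 - 6*o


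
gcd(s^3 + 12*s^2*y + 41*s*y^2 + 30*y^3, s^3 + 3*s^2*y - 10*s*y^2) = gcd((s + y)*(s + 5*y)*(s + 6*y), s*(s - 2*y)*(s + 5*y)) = s + 5*y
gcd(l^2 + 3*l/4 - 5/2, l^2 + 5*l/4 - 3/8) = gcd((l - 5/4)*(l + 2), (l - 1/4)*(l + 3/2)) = 1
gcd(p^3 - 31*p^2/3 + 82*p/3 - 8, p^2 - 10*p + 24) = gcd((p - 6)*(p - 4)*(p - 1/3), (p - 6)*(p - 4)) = p^2 - 10*p + 24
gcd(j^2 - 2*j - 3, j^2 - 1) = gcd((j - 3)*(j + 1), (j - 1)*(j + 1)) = j + 1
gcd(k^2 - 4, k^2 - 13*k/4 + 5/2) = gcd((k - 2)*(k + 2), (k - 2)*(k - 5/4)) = k - 2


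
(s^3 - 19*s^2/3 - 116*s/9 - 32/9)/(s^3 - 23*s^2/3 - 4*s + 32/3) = (s + 1/3)/(s - 1)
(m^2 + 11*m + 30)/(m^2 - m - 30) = (m + 6)/(m - 6)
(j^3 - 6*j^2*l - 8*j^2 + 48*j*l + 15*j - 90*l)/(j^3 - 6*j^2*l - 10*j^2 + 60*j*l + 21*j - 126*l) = (j - 5)/(j - 7)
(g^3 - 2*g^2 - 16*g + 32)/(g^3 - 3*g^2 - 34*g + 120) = (g^2 + 2*g - 8)/(g^2 + g - 30)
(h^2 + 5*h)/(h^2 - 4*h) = (h + 5)/(h - 4)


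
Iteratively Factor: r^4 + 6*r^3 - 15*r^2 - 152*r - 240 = (r + 4)*(r^3 + 2*r^2 - 23*r - 60) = (r + 4)^2*(r^2 - 2*r - 15) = (r + 3)*(r + 4)^2*(r - 5)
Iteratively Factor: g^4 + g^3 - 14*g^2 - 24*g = (g - 4)*(g^3 + 5*g^2 + 6*g) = (g - 4)*(g + 2)*(g^2 + 3*g) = g*(g - 4)*(g + 2)*(g + 3)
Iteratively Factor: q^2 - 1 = (q + 1)*(q - 1)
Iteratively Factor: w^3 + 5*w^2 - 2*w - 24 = (w + 3)*(w^2 + 2*w - 8) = (w - 2)*(w + 3)*(w + 4)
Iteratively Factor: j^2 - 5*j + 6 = (j - 3)*(j - 2)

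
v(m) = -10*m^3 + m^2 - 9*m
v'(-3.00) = -285.00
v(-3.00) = 306.00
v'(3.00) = -273.00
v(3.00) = -288.00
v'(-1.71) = -100.14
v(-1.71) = 68.32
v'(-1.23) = -56.85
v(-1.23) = 31.19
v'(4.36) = -570.57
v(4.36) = -849.05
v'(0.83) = -28.01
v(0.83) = -12.50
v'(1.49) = -72.62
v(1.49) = -44.27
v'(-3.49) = -381.38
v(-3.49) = 468.68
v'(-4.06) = -511.63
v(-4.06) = 722.26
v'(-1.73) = -102.25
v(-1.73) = 70.34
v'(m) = -30*m^2 + 2*m - 9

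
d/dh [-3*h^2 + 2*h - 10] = 2 - 6*h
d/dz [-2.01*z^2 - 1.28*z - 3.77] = -4.02*z - 1.28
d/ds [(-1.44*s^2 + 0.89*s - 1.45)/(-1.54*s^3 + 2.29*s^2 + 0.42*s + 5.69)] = (-2.2176*s^4 + 2.7412*s^3 - 9.3419*s^2 - 9.7462*s + 5.6731)/(2.3716*s^6 - 7.0532*s^5 + 3.9505*s^4 - 15.6016*s^3 + 26.2366*s^2 + 4.7796*s + 32.3761)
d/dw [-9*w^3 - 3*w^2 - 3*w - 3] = -27*w^2 - 6*w - 3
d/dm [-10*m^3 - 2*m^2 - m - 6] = -30*m^2 - 4*m - 1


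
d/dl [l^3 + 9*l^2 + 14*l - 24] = 3*l^2 + 18*l + 14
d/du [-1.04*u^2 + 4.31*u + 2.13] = 4.31 - 2.08*u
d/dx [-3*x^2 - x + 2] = -6*x - 1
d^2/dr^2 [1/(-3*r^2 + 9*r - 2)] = 6*(3*r^2 - 9*r - 3*(2*r - 3)^2 + 2)/(3*r^2 - 9*r + 2)^3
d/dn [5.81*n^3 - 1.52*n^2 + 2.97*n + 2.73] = 17.43*n^2 - 3.04*n + 2.97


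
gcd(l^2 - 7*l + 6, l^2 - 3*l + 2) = l - 1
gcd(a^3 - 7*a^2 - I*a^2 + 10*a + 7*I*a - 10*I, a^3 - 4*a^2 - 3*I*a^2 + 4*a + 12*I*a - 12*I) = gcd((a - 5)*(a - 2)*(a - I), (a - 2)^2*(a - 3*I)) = a - 2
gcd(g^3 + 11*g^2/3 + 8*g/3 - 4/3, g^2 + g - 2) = g + 2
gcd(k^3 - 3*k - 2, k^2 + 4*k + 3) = k + 1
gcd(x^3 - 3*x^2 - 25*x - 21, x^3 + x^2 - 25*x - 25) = x + 1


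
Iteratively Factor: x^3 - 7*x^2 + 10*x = (x - 5)*(x^2 - 2*x) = x*(x - 5)*(x - 2)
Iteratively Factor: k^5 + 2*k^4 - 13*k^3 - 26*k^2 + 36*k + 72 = (k + 3)*(k^4 - k^3 - 10*k^2 + 4*k + 24) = (k + 2)*(k + 3)*(k^3 - 3*k^2 - 4*k + 12) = (k - 3)*(k + 2)*(k + 3)*(k^2 - 4) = (k - 3)*(k - 2)*(k + 2)*(k + 3)*(k + 2)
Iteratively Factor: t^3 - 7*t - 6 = (t + 2)*(t^2 - 2*t - 3) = (t - 3)*(t + 2)*(t + 1)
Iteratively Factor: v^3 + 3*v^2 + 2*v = (v + 2)*(v^2 + v) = (v + 1)*(v + 2)*(v)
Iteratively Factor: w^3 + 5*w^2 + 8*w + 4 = (w + 1)*(w^2 + 4*w + 4) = (w + 1)*(w + 2)*(w + 2)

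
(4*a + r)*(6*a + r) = 24*a^2 + 10*a*r + r^2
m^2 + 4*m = m*(m + 4)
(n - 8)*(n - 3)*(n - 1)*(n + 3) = n^4 - 9*n^3 - n^2 + 81*n - 72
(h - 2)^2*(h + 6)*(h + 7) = h^4 + 9*h^3 - 6*h^2 - 116*h + 168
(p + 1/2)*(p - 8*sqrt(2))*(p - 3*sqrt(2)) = p^3 - 11*sqrt(2)*p^2 + p^2/2 - 11*sqrt(2)*p/2 + 48*p + 24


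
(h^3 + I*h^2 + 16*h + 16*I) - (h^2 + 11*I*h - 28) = h^3 - h^2 + I*h^2 + 16*h - 11*I*h + 28 + 16*I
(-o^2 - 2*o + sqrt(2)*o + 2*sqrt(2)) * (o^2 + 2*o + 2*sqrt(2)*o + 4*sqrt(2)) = -o^4 - 4*o^3 - sqrt(2)*o^3 - 4*sqrt(2)*o^2 - 4*sqrt(2)*o + 16*o + 16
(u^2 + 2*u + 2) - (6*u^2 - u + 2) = -5*u^2 + 3*u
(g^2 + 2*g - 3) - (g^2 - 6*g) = 8*g - 3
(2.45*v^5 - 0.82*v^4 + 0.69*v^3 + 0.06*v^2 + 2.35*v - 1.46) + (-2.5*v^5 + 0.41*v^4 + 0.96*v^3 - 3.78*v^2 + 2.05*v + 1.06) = -0.0499999999999998*v^5 - 0.41*v^4 + 1.65*v^3 - 3.72*v^2 + 4.4*v - 0.4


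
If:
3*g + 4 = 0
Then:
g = -4/3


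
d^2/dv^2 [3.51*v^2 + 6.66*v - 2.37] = 7.02000000000000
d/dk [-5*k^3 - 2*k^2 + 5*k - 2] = -15*k^2 - 4*k + 5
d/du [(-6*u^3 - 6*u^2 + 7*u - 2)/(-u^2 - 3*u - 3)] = (6*u^4 + 36*u^3 + 79*u^2 + 32*u - 27)/(u^4 + 6*u^3 + 15*u^2 + 18*u + 9)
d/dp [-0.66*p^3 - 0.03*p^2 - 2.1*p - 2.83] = -1.98*p^2 - 0.06*p - 2.1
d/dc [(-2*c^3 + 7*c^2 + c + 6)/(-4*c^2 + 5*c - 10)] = (8*c^4 - 20*c^3 + 99*c^2 - 92*c - 40)/(16*c^4 - 40*c^3 + 105*c^2 - 100*c + 100)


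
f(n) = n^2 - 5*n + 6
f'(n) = 2*n - 5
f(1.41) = 0.94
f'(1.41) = -2.18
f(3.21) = 0.25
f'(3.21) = 1.42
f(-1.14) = 13.00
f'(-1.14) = -7.28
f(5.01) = 6.05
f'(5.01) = 5.02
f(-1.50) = 15.75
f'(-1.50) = -8.00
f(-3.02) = 30.22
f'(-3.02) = -11.04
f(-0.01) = 6.05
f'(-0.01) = -5.02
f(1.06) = 1.82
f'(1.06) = -2.88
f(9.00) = 42.00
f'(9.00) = 13.00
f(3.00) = 0.00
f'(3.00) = 1.00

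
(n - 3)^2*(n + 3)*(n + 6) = n^4 + 3*n^3 - 27*n^2 - 27*n + 162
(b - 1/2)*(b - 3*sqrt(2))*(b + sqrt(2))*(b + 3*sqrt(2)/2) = b^4 - sqrt(2)*b^3/2 - b^3/2 - 12*b^2 + sqrt(2)*b^2/4 - 9*sqrt(2)*b + 6*b + 9*sqrt(2)/2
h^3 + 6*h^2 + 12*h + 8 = (h + 2)^3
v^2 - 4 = (v - 2)*(v + 2)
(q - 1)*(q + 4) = q^2 + 3*q - 4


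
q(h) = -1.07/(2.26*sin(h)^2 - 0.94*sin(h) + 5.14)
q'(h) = -1.07*(-4.52*sin(h)*cos(h) + 0.94*cos(h))/(2.26*sin(h)^2 - 0.94*sin(h) + 5.14)^2 = (4.8364*sin(h) - 1.0058)*cos(h)/(2.26*sin(h)^2 - 0.94*sin(h) + 5.14)^2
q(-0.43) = -0.18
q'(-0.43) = -0.08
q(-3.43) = -0.21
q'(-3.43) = -0.01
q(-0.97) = -0.14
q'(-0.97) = -0.05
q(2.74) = -0.21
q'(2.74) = -0.03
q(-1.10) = -0.14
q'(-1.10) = -0.04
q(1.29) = -0.17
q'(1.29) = 0.03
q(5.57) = -0.16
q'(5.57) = -0.07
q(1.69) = -0.17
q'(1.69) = -0.01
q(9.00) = -0.21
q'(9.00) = -0.03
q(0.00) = -0.21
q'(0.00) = -0.04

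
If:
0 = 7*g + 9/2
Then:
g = -9/14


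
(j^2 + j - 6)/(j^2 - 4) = (j + 3)/(j + 2)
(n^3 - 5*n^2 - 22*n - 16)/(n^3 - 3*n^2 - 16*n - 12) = (n - 8)/(n - 6)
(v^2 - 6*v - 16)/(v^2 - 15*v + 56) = (v + 2)/(v - 7)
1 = 1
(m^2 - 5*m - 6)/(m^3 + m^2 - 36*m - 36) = 1/(m + 6)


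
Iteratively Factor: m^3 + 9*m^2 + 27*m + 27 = (m + 3)*(m^2 + 6*m + 9) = (m + 3)^2*(m + 3)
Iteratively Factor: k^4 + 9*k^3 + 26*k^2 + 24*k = (k + 3)*(k^3 + 6*k^2 + 8*k) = (k + 3)*(k + 4)*(k^2 + 2*k) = (k + 2)*(k + 3)*(k + 4)*(k)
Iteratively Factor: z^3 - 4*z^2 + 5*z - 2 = (z - 2)*(z^2 - 2*z + 1) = (z - 2)*(z - 1)*(z - 1)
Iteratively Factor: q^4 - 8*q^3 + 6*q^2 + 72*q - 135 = (q - 3)*(q^3 - 5*q^2 - 9*q + 45) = (q - 3)*(q + 3)*(q^2 - 8*q + 15) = (q - 3)^2*(q + 3)*(q - 5)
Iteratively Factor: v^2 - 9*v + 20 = (v - 4)*(v - 5)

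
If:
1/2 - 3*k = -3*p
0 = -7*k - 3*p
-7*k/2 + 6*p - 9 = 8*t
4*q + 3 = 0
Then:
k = 1/20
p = -7/60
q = -3/4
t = -79/64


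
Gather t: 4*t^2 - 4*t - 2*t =4*t^2 - 6*t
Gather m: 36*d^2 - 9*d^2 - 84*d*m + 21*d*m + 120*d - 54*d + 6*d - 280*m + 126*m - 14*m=27*d^2 + 72*d + m*(-63*d - 168)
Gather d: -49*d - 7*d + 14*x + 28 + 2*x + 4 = -56*d + 16*x + 32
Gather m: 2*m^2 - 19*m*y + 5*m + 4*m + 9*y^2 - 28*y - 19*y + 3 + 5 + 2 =2*m^2 + m*(9 - 19*y) + 9*y^2 - 47*y + 10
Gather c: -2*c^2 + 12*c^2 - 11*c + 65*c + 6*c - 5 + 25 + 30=10*c^2 + 60*c + 50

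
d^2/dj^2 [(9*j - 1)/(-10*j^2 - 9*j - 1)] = 2*(-(9*j - 1)*(20*j + 9)^2 + (270*j + 71)*(10*j^2 + 9*j + 1))/(10*j^2 + 9*j + 1)^3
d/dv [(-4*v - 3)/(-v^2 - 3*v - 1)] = (4*v^2 + 12*v - (2*v + 3)*(4*v + 3) + 4)/(v^2 + 3*v + 1)^2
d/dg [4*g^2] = 8*g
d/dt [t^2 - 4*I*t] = 2*t - 4*I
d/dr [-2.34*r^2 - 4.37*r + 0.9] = -4.68*r - 4.37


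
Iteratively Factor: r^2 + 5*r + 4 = (r + 4)*(r + 1)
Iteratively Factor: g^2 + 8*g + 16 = (g + 4)*(g + 4)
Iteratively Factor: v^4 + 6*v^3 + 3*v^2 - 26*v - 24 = (v + 4)*(v^3 + 2*v^2 - 5*v - 6) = (v - 2)*(v + 4)*(v^2 + 4*v + 3) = (v - 2)*(v + 1)*(v + 4)*(v + 3)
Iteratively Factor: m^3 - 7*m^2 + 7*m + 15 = (m - 5)*(m^2 - 2*m - 3) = (m - 5)*(m - 3)*(m + 1)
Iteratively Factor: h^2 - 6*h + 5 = (h - 5)*(h - 1)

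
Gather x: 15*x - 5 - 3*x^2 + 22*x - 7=-3*x^2 + 37*x - 12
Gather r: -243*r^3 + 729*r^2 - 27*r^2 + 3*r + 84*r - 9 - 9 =-243*r^3 + 702*r^2 + 87*r - 18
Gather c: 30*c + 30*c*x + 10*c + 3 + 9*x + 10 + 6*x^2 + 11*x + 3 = c*(30*x + 40) + 6*x^2 + 20*x + 16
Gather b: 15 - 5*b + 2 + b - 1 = 16 - 4*b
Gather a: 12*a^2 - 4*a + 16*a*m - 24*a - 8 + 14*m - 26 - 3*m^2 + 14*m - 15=12*a^2 + a*(16*m - 28) - 3*m^2 + 28*m - 49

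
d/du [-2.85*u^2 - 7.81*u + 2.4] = -5.7*u - 7.81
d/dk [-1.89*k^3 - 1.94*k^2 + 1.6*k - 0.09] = -5.67*k^2 - 3.88*k + 1.6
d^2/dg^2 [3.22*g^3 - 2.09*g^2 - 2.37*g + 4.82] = 19.32*g - 4.18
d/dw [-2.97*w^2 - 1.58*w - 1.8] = -5.94*w - 1.58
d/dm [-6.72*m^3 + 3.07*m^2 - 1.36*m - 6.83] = -20.16*m^2 + 6.14*m - 1.36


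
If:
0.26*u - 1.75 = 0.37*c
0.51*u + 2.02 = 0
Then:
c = -7.51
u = -3.96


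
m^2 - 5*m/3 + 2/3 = (m - 1)*(m - 2/3)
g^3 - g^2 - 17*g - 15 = (g - 5)*(g + 1)*(g + 3)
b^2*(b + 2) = b^3 + 2*b^2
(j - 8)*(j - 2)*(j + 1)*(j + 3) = j^4 - 6*j^3 - 21*j^2 + 34*j + 48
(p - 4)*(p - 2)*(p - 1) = p^3 - 7*p^2 + 14*p - 8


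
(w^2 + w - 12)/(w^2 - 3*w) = (w + 4)/w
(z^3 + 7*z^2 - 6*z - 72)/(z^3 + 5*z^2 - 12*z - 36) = (z + 4)/(z + 2)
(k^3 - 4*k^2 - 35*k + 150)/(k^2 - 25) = (k^2 + k - 30)/(k + 5)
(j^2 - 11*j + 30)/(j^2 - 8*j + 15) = (j - 6)/(j - 3)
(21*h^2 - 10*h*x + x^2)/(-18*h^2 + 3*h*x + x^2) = (-7*h + x)/(6*h + x)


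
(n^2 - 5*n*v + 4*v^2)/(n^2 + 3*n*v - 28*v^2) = (n - v)/(n + 7*v)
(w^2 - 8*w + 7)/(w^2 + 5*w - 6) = (w - 7)/(w + 6)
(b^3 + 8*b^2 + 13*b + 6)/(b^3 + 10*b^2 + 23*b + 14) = (b^2 + 7*b + 6)/(b^2 + 9*b + 14)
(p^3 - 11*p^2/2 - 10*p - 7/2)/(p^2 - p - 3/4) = 2*(p^2 - 6*p - 7)/(2*p - 3)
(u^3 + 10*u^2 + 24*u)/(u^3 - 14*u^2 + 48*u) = (u^2 + 10*u + 24)/(u^2 - 14*u + 48)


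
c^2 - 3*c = c*(c - 3)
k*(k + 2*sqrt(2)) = k^2 + 2*sqrt(2)*k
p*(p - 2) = p^2 - 2*p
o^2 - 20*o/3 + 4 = (o - 6)*(o - 2/3)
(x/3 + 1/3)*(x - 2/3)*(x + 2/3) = x^3/3 + x^2/3 - 4*x/27 - 4/27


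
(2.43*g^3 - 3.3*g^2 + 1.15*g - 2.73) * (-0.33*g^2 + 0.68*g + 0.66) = -0.8019*g^5 + 2.7414*g^4 - 1.0197*g^3 - 0.4951*g^2 - 1.0974*g - 1.8018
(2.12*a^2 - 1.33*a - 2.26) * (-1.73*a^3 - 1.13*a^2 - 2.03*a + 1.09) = -3.6676*a^5 - 0.0947*a^4 + 1.1091*a^3 + 7.5645*a^2 + 3.1381*a - 2.4634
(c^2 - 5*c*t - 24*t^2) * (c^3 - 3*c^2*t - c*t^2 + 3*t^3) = c^5 - 8*c^4*t - 10*c^3*t^2 + 80*c^2*t^3 + 9*c*t^4 - 72*t^5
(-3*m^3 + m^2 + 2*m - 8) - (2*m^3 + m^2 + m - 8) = -5*m^3 + m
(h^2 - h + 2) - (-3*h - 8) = h^2 + 2*h + 10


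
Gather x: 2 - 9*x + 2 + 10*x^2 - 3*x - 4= 10*x^2 - 12*x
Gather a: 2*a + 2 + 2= 2*a + 4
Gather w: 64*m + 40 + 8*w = 64*m + 8*w + 40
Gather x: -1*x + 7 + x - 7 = 0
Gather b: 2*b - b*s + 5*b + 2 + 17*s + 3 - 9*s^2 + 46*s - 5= b*(7 - s) - 9*s^2 + 63*s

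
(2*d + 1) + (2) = 2*d + 3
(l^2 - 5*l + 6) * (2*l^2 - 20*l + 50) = 2*l^4 - 30*l^3 + 162*l^2 - 370*l + 300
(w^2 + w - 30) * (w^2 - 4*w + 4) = w^4 - 3*w^3 - 30*w^2 + 124*w - 120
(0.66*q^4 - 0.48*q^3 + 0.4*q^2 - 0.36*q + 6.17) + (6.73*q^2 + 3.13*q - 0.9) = 0.66*q^4 - 0.48*q^3 + 7.13*q^2 + 2.77*q + 5.27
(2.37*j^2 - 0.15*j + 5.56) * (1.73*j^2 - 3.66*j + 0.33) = 4.1001*j^4 - 8.9337*j^3 + 10.9499*j^2 - 20.3991*j + 1.8348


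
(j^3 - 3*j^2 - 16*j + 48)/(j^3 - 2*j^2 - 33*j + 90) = (j^2 - 16)/(j^2 + j - 30)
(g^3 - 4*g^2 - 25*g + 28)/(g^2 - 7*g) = g + 3 - 4/g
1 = 1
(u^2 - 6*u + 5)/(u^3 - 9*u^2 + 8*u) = (u - 5)/(u*(u - 8))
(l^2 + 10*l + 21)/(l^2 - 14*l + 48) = (l^2 + 10*l + 21)/(l^2 - 14*l + 48)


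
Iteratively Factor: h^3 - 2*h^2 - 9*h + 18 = (h - 3)*(h^2 + h - 6) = (h - 3)*(h - 2)*(h + 3)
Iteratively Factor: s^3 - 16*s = (s)*(s^2 - 16) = s*(s + 4)*(s - 4)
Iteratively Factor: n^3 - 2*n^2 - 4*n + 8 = (n + 2)*(n^2 - 4*n + 4) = (n - 2)*(n + 2)*(n - 2)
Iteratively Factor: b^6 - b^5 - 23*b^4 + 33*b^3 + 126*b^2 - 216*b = (b)*(b^5 - b^4 - 23*b^3 + 33*b^2 + 126*b - 216) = b*(b + 4)*(b^4 - 5*b^3 - 3*b^2 + 45*b - 54) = b*(b - 3)*(b + 4)*(b^3 - 2*b^2 - 9*b + 18) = b*(b - 3)^2*(b + 4)*(b^2 + b - 6) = b*(b - 3)^2*(b + 3)*(b + 4)*(b - 2)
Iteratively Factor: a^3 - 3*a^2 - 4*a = (a - 4)*(a^2 + a) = a*(a - 4)*(a + 1)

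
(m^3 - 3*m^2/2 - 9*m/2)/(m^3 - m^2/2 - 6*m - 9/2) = m/(m + 1)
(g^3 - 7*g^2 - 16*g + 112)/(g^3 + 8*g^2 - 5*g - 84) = (g^2 - 11*g + 28)/(g^2 + 4*g - 21)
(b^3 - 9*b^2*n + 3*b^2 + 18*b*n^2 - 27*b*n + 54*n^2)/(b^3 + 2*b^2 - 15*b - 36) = (b^2 - 9*b*n + 18*n^2)/(b^2 - b - 12)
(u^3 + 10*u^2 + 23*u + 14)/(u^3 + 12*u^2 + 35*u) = (u^2 + 3*u + 2)/(u*(u + 5))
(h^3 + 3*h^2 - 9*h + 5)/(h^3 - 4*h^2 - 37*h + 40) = (h - 1)/(h - 8)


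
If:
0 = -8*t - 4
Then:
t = -1/2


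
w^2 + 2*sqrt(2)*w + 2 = (w + sqrt(2))^2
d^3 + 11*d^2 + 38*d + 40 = (d + 2)*(d + 4)*(d + 5)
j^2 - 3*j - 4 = (j - 4)*(j + 1)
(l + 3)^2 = l^2 + 6*l + 9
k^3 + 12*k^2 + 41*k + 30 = (k + 1)*(k + 5)*(k + 6)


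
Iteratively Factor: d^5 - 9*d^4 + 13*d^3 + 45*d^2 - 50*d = (d + 2)*(d^4 - 11*d^3 + 35*d^2 - 25*d) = (d - 1)*(d + 2)*(d^3 - 10*d^2 + 25*d) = d*(d - 1)*(d + 2)*(d^2 - 10*d + 25) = d*(d - 5)*(d - 1)*(d + 2)*(d - 5)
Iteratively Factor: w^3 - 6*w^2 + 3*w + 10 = (w + 1)*(w^2 - 7*w + 10) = (w - 5)*(w + 1)*(w - 2)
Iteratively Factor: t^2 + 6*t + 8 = (t + 4)*(t + 2)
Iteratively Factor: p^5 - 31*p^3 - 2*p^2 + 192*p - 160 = (p - 2)*(p^4 + 2*p^3 - 27*p^2 - 56*p + 80) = (p - 2)*(p + 4)*(p^3 - 2*p^2 - 19*p + 20) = (p - 5)*(p - 2)*(p + 4)*(p^2 + 3*p - 4) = (p - 5)*(p - 2)*(p - 1)*(p + 4)*(p + 4)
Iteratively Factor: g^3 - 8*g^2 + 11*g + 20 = (g - 4)*(g^2 - 4*g - 5) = (g - 4)*(g + 1)*(g - 5)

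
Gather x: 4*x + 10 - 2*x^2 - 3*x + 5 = -2*x^2 + x + 15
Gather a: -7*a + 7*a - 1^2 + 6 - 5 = 0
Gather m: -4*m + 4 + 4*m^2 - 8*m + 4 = 4*m^2 - 12*m + 8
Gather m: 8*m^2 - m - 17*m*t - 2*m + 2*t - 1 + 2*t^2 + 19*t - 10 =8*m^2 + m*(-17*t - 3) + 2*t^2 + 21*t - 11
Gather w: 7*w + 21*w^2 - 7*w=21*w^2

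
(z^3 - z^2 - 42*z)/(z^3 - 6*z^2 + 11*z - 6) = z*(z^2 - z - 42)/(z^3 - 6*z^2 + 11*z - 6)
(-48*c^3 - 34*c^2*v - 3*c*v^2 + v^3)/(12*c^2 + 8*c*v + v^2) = (-24*c^2 - 5*c*v + v^2)/(6*c + v)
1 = 1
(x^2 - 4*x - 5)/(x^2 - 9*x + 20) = (x + 1)/(x - 4)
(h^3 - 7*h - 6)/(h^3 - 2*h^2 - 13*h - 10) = (h - 3)/(h - 5)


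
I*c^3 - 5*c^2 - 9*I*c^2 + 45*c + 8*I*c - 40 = (c - 8)*(c + 5*I)*(I*c - I)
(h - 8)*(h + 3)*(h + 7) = h^3 + 2*h^2 - 59*h - 168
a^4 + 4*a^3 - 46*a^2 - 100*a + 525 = (a - 5)*(a - 3)*(a + 5)*(a + 7)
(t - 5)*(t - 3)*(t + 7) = t^3 - t^2 - 41*t + 105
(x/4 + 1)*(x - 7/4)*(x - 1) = x^3/4 + 5*x^2/16 - 37*x/16 + 7/4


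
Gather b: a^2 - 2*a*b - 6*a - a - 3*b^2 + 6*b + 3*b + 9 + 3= a^2 - 7*a - 3*b^2 + b*(9 - 2*a) + 12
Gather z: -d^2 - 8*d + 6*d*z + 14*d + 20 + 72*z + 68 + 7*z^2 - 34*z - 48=-d^2 + 6*d + 7*z^2 + z*(6*d + 38) + 40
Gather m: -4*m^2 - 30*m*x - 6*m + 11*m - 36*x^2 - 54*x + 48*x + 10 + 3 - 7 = -4*m^2 + m*(5 - 30*x) - 36*x^2 - 6*x + 6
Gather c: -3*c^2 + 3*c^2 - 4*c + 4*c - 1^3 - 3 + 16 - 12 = 0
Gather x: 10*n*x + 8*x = x*(10*n + 8)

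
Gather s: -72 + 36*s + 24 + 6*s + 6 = 42*s - 42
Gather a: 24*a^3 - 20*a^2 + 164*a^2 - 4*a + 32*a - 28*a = 24*a^3 + 144*a^2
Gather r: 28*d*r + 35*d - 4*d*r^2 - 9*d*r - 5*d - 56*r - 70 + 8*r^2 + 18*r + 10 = 30*d + r^2*(8 - 4*d) + r*(19*d - 38) - 60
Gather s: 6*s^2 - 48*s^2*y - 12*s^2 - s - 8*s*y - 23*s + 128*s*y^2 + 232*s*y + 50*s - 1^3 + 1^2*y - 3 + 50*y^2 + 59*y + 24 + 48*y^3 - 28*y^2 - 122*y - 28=s^2*(-48*y - 6) + s*(128*y^2 + 224*y + 26) + 48*y^3 + 22*y^2 - 62*y - 8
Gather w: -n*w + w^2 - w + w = -n*w + w^2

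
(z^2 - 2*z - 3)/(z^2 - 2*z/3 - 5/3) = 3*(z - 3)/(3*z - 5)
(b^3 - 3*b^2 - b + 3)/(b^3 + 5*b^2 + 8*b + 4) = (b^2 - 4*b + 3)/(b^2 + 4*b + 4)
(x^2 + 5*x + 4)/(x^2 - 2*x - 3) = (x + 4)/(x - 3)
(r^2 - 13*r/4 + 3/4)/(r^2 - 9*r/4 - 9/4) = (4*r - 1)/(4*r + 3)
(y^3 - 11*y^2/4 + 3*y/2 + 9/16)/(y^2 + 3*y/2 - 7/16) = (16*y^3 - 44*y^2 + 24*y + 9)/(16*y^2 + 24*y - 7)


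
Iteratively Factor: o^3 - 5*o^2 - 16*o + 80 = (o + 4)*(o^2 - 9*o + 20) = (o - 5)*(o + 4)*(o - 4)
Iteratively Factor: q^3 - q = (q + 1)*(q^2 - q) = q*(q + 1)*(q - 1)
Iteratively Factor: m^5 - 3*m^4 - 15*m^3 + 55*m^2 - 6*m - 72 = (m + 1)*(m^4 - 4*m^3 - 11*m^2 + 66*m - 72) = (m - 2)*(m + 1)*(m^3 - 2*m^2 - 15*m + 36) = (m - 2)*(m + 1)*(m + 4)*(m^2 - 6*m + 9) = (m - 3)*(m - 2)*(m + 1)*(m + 4)*(m - 3)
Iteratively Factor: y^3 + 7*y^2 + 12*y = (y + 4)*(y^2 + 3*y) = (y + 3)*(y + 4)*(y)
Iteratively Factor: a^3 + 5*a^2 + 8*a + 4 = (a + 1)*(a^2 + 4*a + 4) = (a + 1)*(a + 2)*(a + 2)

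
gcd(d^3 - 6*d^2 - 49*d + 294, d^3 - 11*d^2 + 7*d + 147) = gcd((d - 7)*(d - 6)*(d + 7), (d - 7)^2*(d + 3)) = d - 7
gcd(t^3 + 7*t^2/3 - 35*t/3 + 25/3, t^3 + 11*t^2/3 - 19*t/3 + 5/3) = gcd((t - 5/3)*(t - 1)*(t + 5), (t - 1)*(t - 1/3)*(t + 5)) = t^2 + 4*t - 5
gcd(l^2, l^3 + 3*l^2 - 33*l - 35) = 1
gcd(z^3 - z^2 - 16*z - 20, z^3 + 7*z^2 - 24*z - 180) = z - 5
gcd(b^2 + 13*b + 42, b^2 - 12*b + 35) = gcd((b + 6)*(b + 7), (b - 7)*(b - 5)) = 1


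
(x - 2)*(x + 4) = x^2 + 2*x - 8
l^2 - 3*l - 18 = (l - 6)*(l + 3)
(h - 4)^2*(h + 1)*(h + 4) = h^4 - 3*h^3 - 20*h^2 + 48*h + 64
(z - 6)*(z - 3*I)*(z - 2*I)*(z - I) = z^4 - 6*z^3 - 6*I*z^3 - 11*z^2 + 36*I*z^2 + 66*z + 6*I*z - 36*I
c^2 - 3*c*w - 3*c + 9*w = (c - 3)*(c - 3*w)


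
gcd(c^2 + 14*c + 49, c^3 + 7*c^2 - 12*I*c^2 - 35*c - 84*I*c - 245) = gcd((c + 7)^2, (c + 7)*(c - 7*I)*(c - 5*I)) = c + 7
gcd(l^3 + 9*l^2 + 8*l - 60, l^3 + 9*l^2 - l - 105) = l + 5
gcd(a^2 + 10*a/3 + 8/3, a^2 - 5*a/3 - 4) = a + 4/3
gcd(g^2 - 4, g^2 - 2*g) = g - 2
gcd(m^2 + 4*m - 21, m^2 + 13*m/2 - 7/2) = m + 7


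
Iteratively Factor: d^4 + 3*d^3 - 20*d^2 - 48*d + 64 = (d + 4)*(d^3 - d^2 - 16*d + 16) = (d - 1)*(d + 4)*(d^2 - 16) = (d - 4)*(d - 1)*(d + 4)*(d + 4)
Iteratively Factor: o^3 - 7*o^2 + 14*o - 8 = (o - 1)*(o^2 - 6*o + 8) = (o - 4)*(o - 1)*(o - 2)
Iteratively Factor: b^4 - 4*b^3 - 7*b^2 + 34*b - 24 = (b - 1)*(b^3 - 3*b^2 - 10*b + 24) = (b - 2)*(b - 1)*(b^2 - b - 12) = (b - 2)*(b - 1)*(b + 3)*(b - 4)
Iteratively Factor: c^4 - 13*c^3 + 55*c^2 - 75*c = (c - 5)*(c^3 - 8*c^2 + 15*c) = c*(c - 5)*(c^2 - 8*c + 15) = c*(c - 5)^2*(c - 3)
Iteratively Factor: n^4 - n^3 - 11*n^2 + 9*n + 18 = (n - 2)*(n^3 + n^2 - 9*n - 9) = (n - 2)*(n + 1)*(n^2 - 9) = (n - 2)*(n + 1)*(n + 3)*(n - 3)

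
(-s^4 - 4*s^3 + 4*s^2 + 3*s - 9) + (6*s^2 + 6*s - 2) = -s^4 - 4*s^3 + 10*s^2 + 9*s - 11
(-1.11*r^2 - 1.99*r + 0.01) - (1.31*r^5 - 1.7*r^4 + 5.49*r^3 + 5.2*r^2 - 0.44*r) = -1.31*r^5 + 1.7*r^4 - 5.49*r^3 - 6.31*r^2 - 1.55*r + 0.01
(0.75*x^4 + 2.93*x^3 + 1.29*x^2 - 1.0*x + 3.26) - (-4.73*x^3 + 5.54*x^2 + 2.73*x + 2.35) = 0.75*x^4 + 7.66*x^3 - 4.25*x^2 - 3.73*x + 0.91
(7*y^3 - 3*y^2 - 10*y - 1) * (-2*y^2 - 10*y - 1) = -14*y^5 - 64*y^4 + 43*y^3 + 105*y^2 + 20*y + 1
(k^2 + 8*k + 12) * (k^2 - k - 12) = k^4 + 7*k^3 - 8*k^2 - 108*k - 144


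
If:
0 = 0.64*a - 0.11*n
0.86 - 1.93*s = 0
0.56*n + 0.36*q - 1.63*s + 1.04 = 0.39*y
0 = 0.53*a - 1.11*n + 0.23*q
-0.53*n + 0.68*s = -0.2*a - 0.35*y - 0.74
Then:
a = -0.16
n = -0.92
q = -4.08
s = 0.45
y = -4.28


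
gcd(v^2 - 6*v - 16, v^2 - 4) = v + 2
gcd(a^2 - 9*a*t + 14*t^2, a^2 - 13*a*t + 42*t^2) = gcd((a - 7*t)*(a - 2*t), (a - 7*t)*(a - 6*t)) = -a + 7*t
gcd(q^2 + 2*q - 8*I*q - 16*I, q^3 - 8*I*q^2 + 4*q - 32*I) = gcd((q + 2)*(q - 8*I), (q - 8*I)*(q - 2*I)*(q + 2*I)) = q - 8*I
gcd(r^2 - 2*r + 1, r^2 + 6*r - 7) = r - 1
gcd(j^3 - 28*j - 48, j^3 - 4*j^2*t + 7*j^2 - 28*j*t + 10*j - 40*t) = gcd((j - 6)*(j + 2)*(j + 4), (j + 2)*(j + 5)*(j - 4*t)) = j + 2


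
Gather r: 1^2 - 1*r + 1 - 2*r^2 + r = 2 - 2*r^2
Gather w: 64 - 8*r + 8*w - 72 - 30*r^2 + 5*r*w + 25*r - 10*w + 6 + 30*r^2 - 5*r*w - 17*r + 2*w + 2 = 0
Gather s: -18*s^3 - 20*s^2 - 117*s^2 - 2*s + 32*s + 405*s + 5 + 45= -18*s^3 - 137*s^2 + 435*s + 50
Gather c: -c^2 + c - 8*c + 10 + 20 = -c^2 - 7*c + 30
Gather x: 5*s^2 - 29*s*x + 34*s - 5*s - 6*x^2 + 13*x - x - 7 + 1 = 5*s^2 + 29*s - 6*x^2 + x*(12 - 29*s) - 6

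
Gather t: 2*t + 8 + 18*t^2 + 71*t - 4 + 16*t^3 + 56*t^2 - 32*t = 16*t^3 + 74*t^2 + 41*t + 4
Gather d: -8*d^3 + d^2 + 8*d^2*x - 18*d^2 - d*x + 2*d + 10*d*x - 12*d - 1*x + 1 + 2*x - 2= -8*d^3 + d^2*(8*x - 17) + d*(9*x - 10) + x - 1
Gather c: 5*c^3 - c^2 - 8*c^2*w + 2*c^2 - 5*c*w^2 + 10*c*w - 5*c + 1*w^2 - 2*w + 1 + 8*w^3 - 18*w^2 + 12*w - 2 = 5*c^3 + c^2*(1 - 8*w) + c*(-5*w^2 + 10*w - 5) + 8*w^3 - 17*w^2 + 10*w - 1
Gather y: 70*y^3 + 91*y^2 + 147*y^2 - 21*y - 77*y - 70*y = 70*y^3 + 238*y^2 - 168*y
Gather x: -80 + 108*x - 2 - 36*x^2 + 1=-36*x^2 + 108*x - 81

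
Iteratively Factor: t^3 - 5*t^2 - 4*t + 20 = (t - 5)*(t^2 - 4) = (t - 5)*(t - 2)*(t + 2)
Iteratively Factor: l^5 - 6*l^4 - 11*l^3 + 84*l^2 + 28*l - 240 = (l - 5)*(l^4 - l^3 - 16*l^2 + 4*l + 48) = (l - 5)*(l - 2)*(l^3 + l^2 - 14*l - 24) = (l - 5)*(l - 2)*(l + 2)*(l^2 - l - 12) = (l - 5)*(l - 4)*(l - 2)*(l + 2)*(l + 3)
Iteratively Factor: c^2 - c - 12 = (c + 3)*(c - 4)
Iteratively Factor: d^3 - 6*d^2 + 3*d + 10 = (d - 5)*(d^2 - d - 2) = (d - 5)*(d - 2)*(d + 1)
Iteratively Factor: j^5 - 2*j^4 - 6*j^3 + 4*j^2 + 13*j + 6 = (j + 1)*(j^4 - 3*j^3 - 3*j^2 + 7*j + 6) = (j + 1)^2*(j^3 - 4*j^2 + j + 6) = (j + 1)^3*(j^2 - 5*j + 6) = (j - 2)*(j + 1)^3*(j - 3)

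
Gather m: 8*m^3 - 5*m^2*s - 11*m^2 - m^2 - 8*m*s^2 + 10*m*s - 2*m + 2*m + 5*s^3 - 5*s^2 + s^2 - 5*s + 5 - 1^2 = 8*m^3 + m^2*(-5*s - 12) + m*(-8*s^2 + 10*s) + 5*s^3 - 4*s^2 - 5*s + 4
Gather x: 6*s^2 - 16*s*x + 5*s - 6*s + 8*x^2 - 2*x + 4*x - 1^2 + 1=6*s^2 - s + 8*x^2 + x*(2 - 16*s)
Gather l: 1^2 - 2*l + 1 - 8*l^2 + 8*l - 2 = -8*l^2 + 6*l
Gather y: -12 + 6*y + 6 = 6*y - 6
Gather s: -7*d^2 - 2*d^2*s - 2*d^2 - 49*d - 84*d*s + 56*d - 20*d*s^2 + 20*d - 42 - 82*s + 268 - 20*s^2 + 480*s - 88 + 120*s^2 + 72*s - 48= -9*d^2 + 27*d + s^2*(100 - 20*d) + s*(-2*d^2 - 84*d + 470) + 90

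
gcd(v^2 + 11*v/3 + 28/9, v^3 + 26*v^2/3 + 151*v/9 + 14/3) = v + 7/3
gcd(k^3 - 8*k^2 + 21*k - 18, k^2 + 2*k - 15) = k - 3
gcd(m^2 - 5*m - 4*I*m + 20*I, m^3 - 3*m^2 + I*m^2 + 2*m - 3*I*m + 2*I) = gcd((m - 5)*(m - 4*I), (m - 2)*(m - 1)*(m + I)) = 1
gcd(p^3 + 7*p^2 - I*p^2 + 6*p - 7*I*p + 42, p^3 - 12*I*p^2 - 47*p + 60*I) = p - 3*I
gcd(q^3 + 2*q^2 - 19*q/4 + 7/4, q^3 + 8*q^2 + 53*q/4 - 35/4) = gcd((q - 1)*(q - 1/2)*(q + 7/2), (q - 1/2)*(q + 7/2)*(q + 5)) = q^2 + 3*q - 7/4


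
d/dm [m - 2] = 1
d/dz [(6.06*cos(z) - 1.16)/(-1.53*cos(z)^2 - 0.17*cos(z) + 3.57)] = (-9.2718*cos(z)^2 + 3.5496*cos(z) - 21.437)*sin(z)/(2.3409*cos(z)^4 + 0.5202*cos(z)^3 - 10.8953*cos(z)^2 - 1.2138*cos(z) + 12.7449)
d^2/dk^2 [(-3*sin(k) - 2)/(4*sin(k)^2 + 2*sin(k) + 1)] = (48*sin(k)^5 + 104*sin(k)^4 - 120*sin(k)^3 - 222*sin(k)^2 - 25*sin(k) + 12)/(4*sin(k)^2 + 2*sin(k) + 1)^3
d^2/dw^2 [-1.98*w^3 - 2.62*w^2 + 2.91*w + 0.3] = -11.88*w - 5.24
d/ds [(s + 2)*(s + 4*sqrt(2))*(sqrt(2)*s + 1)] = 3*sqrt(2)*s^2 + 4*sqrt(2)*s + 18*s + 4*sqrt(2) + 18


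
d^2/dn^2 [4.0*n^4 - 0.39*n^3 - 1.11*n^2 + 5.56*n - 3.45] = 48.0*n^2 - 2.34*n - 2.22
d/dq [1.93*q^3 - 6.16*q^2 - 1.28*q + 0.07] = 5.79*q^2 - 12.32*q - 1.28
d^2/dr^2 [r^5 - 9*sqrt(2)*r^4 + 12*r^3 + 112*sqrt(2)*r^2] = 20*r^3 - 108*sqrt(2)*r^2 + 72*r + 224*sqrt(2)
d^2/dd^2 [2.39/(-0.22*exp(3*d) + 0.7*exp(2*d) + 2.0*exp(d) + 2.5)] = (2.39*(-1.32*exp(2*d) + 2.8*exp(d) + 4.0)*(-0.66*exp(2*d) + 1.4*exp(d) + 2.0)*exp(d) + (4.7322*exp(2*d) - 6.692*exp(d) - 4.78)*(-0.22*exp(3*d) + 0.7*exp(2*d) + 2.0*exp(d) + 2.5))*exp(d)/(-0.22*exp(3*d) + 0.7*exp(2*d) + 2.0*exp(d) + 2.5)^3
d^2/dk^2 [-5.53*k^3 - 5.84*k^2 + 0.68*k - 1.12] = -33.18*k - 11.68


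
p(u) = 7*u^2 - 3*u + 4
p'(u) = 14*u - 3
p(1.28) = 11.63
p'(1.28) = 14.92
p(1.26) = 11.33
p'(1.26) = 14.64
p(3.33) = 71.63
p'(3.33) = 43.62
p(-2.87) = 70.27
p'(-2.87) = -43.18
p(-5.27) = 214.22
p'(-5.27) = -76.78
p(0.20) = 3.68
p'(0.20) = -0.20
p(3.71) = 89.22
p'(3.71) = 48.94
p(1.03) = 8.34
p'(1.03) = 11.42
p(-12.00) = 1048.00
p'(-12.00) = -171.00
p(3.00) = 58.00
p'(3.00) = 39.00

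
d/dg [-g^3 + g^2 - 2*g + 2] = -3*g^2 + 2*g - 2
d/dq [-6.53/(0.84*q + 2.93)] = 5.4852/(0.84*q + 2.93)^2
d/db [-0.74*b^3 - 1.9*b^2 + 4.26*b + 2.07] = -2.22*b^2 - 3.8*b + 4.26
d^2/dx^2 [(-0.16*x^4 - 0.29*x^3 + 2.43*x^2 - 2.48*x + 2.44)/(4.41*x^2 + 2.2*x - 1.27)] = (-6.22339199999999*x^6 - 9.31392*x^5 + 0.730271999999957*x^4 - 142.517262*x^3 + 368.143182*x^2 + 55.892418*x + 44.93107)/(85.766121*x^6 + 128.35746*x^5 - 10.064061*x^4 - 63.28124*x^3 + 2.898267*x^2 + 10.64514*x - 2.048383)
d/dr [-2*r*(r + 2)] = -4*r - 4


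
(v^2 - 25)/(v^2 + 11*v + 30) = (v - 5)/(v + 6)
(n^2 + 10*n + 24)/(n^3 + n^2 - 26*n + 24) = (n + 4)/(n^2 - 5*n + 4)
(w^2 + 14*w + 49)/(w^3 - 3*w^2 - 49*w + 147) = (w + 7)/(w^2 - 10*w + 21)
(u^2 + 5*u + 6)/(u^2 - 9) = (u + 2)/(u - 3)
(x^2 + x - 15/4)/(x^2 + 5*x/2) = (x - 3/2)/x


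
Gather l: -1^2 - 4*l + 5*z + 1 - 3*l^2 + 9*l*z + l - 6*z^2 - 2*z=-3*l^2 + l*(9*z - 3) - 6*z^2 + 3*z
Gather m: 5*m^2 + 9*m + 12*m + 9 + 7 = 5*m^2 + 21*m + 16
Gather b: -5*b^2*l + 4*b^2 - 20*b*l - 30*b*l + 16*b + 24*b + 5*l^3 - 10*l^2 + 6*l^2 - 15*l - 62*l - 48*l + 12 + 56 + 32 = b^2*(4 - 5*l) + b*(40 - 50*l) + 5*l^3 - 4*l^2 - 125*l + 100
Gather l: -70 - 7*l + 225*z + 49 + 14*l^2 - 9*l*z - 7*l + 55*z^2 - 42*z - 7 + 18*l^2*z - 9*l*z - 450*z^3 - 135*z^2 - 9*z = l^2*(18*z + 14) + l*(-18*z - 14) - 450*z^3 - 80*z^2 + 174*z - 28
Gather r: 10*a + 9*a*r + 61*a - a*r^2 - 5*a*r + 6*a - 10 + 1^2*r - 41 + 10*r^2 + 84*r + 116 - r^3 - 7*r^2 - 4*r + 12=77*a - r^3 + r^2*(3 - a) + r*(4*a + 81) + 77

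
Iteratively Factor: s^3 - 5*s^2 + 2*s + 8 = (s + 1)*(s^2 - 6*s + 8) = (s - 2)*(s + 1)*(s - 4)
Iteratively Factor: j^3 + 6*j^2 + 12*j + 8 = (j + 2)*(j^2 + 4*j + 4) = (j + 2)^2*(j + 2)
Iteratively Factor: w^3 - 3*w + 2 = (w + 2)*(w^2 - 2*w + 1) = (w - 1)*(w + 2)*(w - 1)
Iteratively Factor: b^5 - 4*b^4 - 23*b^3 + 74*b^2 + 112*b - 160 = (b - 5)*(b^4 + b^3 - 18*b^2 - 16*b + 32) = (b - 5)*(b - 1)*(b^3 + 2*b^2 - 16*b - 32) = (b - 5)*(b - 1)*(b + 4)*(b^2 - 2*b - 8) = (b - 5)*(b - 4)*(b - 1)*(b + 4)*(b + 2)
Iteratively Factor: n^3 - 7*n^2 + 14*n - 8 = (n - 1)*(n^2 - 6*n + 8) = (n - 4)*(n - 1)*(n - 2)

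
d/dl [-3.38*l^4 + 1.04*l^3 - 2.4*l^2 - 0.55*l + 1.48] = -13.52*l^3 + 3.12*l^2 - 4.8*l - 0.55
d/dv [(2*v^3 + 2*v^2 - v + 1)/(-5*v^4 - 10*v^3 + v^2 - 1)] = (10*v^6 + 20*v^5 + 7*v^4 + 25*v^2 - 6*v + 1)/(25*v^8 + 100*v^7 + 90*v^6 - 20*v^5 + 11*v^4 + 20*v^3 - 2*v^2 + 1)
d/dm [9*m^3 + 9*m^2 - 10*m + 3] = 27*m^2 + 18*m - 10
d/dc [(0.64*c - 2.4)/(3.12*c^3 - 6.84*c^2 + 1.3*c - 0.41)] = (-3.9936*c^3 + 26.8416*c^2 - 32.832*c + 2.8576)/(9.7344*c^6 - 42.6816*c^5 + 54.8976*c^4 - 20.3424*c^3 + 7.2988*c^2 - 1.066*c + 0.1681)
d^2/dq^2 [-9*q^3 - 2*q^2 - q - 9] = -54*q - 4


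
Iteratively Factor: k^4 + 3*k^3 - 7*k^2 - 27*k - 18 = (k + 2)*(k^3 + k^2 - 9*k - 9) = (k + 1)*(k + 2)*(k^2 - 9) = (k - 3)*(k + 1)*(k + 2)*(k + 3)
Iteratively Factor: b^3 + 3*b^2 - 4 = (b - 1)*(b^2 + 4*b + 4) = (b - 1)*(b + 2)*(b + 2)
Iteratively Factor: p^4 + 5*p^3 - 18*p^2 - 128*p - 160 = (p + 4)*(p^3 + p^2 - 22*p - 40) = (p - 5)*(p + 4)*(p^2 + 6*p + 8) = (p - 5)*(p + 2)*(p + 4)*(p + 4)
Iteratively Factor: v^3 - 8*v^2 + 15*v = (v - 3)*(v^2 - 5*v) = v*(v - 3)*(v - 5)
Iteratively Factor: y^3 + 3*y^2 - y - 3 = (y + 1)*(y^2 + 2*y - 3) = (y + 1)*(y + 3)*(y - 1)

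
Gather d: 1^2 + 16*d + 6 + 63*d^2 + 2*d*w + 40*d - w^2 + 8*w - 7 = 63*d^2 + d*(2*w + 56) - w^2 + 8*w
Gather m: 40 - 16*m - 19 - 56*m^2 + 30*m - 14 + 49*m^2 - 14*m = 7 - 7*m^2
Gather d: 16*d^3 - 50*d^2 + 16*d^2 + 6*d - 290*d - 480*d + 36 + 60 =16*d^3 - 34*d^2 - 764*d + 96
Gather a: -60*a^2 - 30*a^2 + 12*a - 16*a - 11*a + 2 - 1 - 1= -90*a^2 - 15*a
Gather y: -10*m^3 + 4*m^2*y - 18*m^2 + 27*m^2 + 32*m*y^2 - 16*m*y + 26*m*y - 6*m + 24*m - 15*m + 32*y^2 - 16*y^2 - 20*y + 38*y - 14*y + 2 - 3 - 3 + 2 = -10*m^3 + 9*m^2 + 3*m + y^2*(32*m + 16) + y*(4*m^2 + 10*m + 4) - 2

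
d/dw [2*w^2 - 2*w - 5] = 4*w - 2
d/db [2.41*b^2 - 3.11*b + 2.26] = 4.82*b - 3.11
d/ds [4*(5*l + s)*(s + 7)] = 20*l + 8*s + 28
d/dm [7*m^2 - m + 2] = 14*m - 1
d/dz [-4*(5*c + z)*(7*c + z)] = -48*c - 8*z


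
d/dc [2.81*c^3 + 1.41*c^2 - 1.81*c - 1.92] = 8.43*c^2 + 2.82*c - 1.81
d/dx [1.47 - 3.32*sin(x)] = -3.32*cos(x)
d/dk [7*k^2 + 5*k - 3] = 14*k + 5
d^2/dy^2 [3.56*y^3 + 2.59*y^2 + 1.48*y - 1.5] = 21.36*y + 5.18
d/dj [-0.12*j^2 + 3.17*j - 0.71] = 3.17 - 0.24*j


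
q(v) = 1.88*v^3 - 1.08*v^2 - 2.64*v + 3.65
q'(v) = 5.64*v^2 - 2.16*v - 2.64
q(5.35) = 246.50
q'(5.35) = 147.23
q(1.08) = 1.91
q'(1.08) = 1.61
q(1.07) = 1.89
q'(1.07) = 1.51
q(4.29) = 120.88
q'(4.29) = 91.89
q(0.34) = 2.70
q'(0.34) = -2.72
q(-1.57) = -2.14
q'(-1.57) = 14.65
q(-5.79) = -382.19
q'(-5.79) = 198.94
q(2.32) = 15.19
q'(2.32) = 22.71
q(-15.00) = -6544.75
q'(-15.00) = 1298.76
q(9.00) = 1262.93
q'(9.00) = 434.76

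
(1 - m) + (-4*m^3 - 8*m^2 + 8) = -4*m^3 - 8*m^2 - m + 9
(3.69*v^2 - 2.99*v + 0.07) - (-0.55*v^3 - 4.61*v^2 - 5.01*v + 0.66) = 0.55*v^3 + 8.3*v^2 + 2.02*v - 0.59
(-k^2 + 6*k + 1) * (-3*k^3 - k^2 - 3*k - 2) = 3*k^5 - 17*k^4 - 6*k^3 - 17*k^2 - 15*k - 2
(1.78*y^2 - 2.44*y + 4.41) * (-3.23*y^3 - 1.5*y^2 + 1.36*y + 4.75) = -5.7494*y^5 + 5.2112*y^4 - 8.1635*y^3 - 1.4784*y^2 - 5.5924*y + 20.9475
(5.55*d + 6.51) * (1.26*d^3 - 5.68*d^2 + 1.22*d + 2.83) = 6.993*d^4 - 23.3214*d^3 - 30.2058*d^2 + 23.6487*d + 18.4233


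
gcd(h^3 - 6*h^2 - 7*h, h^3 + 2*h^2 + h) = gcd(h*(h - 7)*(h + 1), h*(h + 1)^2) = h^2 + h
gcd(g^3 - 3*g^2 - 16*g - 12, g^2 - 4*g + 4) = 1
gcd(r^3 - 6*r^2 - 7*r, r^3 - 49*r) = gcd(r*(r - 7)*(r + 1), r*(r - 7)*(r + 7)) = r^2 - 7*r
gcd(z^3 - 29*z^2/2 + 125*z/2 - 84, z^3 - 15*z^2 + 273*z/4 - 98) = z^2 - 23*z/2 + 28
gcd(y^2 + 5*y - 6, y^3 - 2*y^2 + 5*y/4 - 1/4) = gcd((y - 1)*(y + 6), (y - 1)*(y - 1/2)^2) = y - 1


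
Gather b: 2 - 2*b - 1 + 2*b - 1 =0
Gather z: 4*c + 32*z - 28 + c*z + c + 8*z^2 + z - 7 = 5*c + 8*z^2 + z*(c + 33) - 35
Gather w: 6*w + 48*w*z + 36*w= w*(48*z + 42)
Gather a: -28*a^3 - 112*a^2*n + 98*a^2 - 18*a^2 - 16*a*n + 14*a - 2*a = -28*a^3 + a^2*(80 - 112*n) + a*(12 - 16*n)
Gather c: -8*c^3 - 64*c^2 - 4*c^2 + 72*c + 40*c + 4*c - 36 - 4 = -8*c^3 - 68*c^2 + 116*c - 40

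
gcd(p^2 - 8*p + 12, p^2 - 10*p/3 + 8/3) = p - 2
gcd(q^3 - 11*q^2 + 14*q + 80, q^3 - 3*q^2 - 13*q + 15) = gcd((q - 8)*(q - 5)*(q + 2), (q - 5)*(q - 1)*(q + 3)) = q - 5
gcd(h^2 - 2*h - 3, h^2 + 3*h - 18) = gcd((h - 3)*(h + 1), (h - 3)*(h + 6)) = h - 3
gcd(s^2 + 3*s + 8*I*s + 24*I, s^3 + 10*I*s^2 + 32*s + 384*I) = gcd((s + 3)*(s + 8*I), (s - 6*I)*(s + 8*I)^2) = s + 8*I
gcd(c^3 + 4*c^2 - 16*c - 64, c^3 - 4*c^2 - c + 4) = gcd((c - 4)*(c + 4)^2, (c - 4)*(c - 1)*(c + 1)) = c - 4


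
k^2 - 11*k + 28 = (k - 7)*(k - 4)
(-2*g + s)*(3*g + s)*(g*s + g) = -6*g^3*s - 6*g^3 + g^2*s^2 + g^2*s + g*s^3 + g*s^2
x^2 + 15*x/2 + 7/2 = (x + 1/2)*(x + 7)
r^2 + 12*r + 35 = (r + 5)*(r + 7)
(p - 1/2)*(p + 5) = p^2 + 9*p/2 - 5/2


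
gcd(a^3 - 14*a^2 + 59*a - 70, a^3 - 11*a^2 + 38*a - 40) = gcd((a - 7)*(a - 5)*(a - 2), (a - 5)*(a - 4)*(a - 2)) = a^2 - 7*a + 10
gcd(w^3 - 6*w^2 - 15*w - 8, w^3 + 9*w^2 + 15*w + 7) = w^2 + 2*w + 1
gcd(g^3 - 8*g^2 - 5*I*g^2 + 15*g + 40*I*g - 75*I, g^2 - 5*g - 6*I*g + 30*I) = g - 5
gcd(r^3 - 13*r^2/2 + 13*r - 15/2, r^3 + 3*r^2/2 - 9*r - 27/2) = r - 3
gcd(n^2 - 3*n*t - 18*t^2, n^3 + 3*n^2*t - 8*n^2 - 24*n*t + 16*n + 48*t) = n + 3*t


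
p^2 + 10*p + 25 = (p + 5)^2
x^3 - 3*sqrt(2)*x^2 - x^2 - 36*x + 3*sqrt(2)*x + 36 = (x - 1)*(x - 6*sqrt(2))*(x + 3*sqrt(2))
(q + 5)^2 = q^2 + 10*q + 25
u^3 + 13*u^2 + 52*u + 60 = (u + 2)*(u + 5)*(u + 6)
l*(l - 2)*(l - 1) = l^3 - 3*l^2 + 2*l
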